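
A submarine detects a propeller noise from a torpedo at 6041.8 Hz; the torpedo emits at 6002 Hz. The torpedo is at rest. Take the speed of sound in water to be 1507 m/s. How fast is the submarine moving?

10.0 m/s

f' > f, so the submarine is approaching.
f' = f · (v + v_o)/v ⇒ v_o = v · |f'/f − 1|.
v_o = 1507 × |6041.8/6002 − 1| = 1507 × 0.006631 ≈ 10.0 m/s.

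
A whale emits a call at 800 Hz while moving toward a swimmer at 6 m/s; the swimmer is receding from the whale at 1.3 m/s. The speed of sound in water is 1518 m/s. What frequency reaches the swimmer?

802 Hz

Both move, so f' = f · (v − v_o)/(v − v_s).
f' = 800 × (1518 − 1.3)/(1518 − 6) = 800 × 1516.7/1512 ≈ 802 Hz.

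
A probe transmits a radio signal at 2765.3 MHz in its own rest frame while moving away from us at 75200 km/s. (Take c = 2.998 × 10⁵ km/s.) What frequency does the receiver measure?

2140.1 MHz

β = v/c = 75200/299800 = 0.2508.
Relativistic Doppler for frequency: f' = f₀ · √((1 − β)/(1 + β)).
f' = 2765.3 × √(0.7492/1.2508) = 2765.3 × 0.77391 ≈ 2140.1 MHz.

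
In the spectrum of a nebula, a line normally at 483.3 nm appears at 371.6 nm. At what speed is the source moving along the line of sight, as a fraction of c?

λ'/λ₀ = 0.7689 < 1 (blueshift), so the source is approaching.
λ'/λ₀ = √((1 − β)/(1 + β)) for an approaching source ⇒ β = (1 − r²)/(1 + r²) with r = λ'/λ₀.
β = (1 − 0.5912)/(1 + 0.5912) ≈ 0.257.

0.257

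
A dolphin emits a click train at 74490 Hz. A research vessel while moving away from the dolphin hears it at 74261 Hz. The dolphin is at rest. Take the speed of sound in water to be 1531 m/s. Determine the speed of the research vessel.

4.7 m/s

f' = f · (v − v_o)/v ⇒ v_o = v · |f'/f − 1|.
v_o = 1531 × |74261/74490 − 1| = 1531 × 0.003074 ≈ 4.7 m/s.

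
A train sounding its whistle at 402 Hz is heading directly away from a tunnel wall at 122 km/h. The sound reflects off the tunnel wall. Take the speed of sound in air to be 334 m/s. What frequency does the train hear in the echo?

328 Hz

122 km/h = 33.89 m/s.
The tunnel wall receives the sound from a moving source: f₁ = f₀ · v/(v + v_e) = 402 × 334/367.89 ≈ 365 Hz.
On the return leg the train is a moving observer: f₂ = f₁ · (v − v_e)/v = 365 × 300.11/334 ≈ 328 Hz.
Equivalently f₂ = f₀ · (v − v_e)/(v + v_e).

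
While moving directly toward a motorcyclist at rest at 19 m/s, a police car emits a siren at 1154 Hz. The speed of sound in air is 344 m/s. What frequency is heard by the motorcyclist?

Only the source moves, toward the listener, so f' = f · v/(v − v_s).
f' = 1154 × 344/(344 − 19) = 1154 × 344/325 ≈ 1221 Hz.

1221 Hz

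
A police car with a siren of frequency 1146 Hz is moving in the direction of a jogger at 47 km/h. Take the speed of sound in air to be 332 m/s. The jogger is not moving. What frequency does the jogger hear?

47 km/h = 13.06 m/s.
Moving source, stationary observer: f' = f · v/(v − v_s) since the source is approaching.
f' = 1146 × 332/(332 − 13.06) = 1146 × 332/318.9 ≈ 1193 Hz.

1193 Hz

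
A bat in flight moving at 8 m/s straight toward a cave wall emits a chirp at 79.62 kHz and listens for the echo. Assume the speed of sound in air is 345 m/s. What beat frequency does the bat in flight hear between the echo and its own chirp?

3780 Hz

The cave wall receives the sound from a moving source: f₁ = f₀ · v/(v − v_e) = 79.62 × 345/337 ≈ 81.51 kHz.
On the return leg the bat in flight is a moving observer: f₂ = f₁ · (v + v_e)/v = 81.51 × 353/345 ≈ 83.40 kHz.
Equivalently f₂ = f₀ · (v + v_e)/(v − v_e).
Beat against the emitted tone (with f₀ = 79620 Hz): |f₂ − f₀| = 2v_e·f₀/(v − v_e) = 2 × 8 × 79620/337 ≈ 3780 Hz.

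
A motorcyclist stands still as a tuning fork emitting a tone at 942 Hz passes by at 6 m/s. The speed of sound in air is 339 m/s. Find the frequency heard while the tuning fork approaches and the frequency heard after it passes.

Approaching: f₁ = f · v/(v − v_s) = 942 × 339/333 ≈ 959 Hz.
Receding: f₂ = f · v/(v + v_s) = 942 × 339/345 ≈ 926 Hz.

959 Hz approaching; 926 Hz receding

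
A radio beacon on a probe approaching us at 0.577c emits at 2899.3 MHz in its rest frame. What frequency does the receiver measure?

Relativistic Doppler for frequency: f' = f₀ · √((1 + β)/(1 − β)).
f' = 2899.3 × √(1.5770/0.4230) = 2899.3 × 1.93084 ≈ 5598.1 MHz.

5598.1 MHz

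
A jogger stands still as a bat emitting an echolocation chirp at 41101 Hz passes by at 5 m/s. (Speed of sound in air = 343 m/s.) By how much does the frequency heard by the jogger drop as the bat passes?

1199 Hz

Approaching: f₁ = f · v/(v − v_s) = 41101 × 343/338 ≈ 41709 Hz.
Receding: f₂ = f · v/(v + v_s) = 41101 × 343/348 ≈ 40510 Hz.
Drop: f₁ − f₂ = 2f·v·v_s/(v² − v_s²) = 2 × 41101 × 343 × 5/(343² − 5²) ≈ 1199 Hz.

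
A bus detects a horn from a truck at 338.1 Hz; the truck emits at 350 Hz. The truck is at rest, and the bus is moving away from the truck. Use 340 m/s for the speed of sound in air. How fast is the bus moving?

f' = f · (v − v_o)/v ⇒ v_o = v · |f'/f − 1|.
v_o = 340 × |338.1/350 − 1| = 340 × 0.034 ≈ 11.6 m/s.

11.6 m/s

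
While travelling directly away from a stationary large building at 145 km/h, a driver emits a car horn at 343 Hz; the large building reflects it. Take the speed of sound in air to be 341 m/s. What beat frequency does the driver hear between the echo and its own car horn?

145 km/h = 40.28 m/s.
The large building receives the sound from a moving source: f₁ = f₀ · v/(v + v_e) = 343 × 341/381.28 ≈ 306.8 Hz.
On the return leg the driver is a moving observer: f₂ = f₁ · (v − v_e)/v = 306.8 × 300.72/341 ≈ 270.5 Hz.
Beat against the emitted tone: |f₂ − f₀| = 2v_e·f₀/(v + v_e) = 2 × 40.28 × 343/381.28 ≈ 72 Hz.

72 Hz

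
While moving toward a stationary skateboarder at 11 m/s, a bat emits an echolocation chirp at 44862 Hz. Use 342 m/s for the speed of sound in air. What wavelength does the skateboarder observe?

7.38 mm

With the source moving toward a stationary observer, f' = f · v/(v − v_s).
f' = 44862 × 342/(342 − 11) ≈ 46353 Hz.
λ' = v/f' = 342/46352.9 ≈ 7.38 mm.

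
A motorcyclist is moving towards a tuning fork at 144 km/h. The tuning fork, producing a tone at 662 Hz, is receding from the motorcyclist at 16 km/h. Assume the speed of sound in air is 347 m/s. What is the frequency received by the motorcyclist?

16 km/h = 4.444 m/s; 144 km/h = 40 m/s.
With source receding and observer approaching, f' = f · (v + v_o)/(v + v_s).
f' = 662 × (347 + 40)/(347 + 4.444) = 662 × 387/351.44 ≈ 729 Hz.

729 Hz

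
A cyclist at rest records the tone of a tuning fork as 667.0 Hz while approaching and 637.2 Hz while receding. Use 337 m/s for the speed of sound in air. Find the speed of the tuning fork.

f₁/f₂ = (v + v_s)/(v − v_s), so v_s = v · (f₁ − f₂)/(f₁ + f₂).
v_s = 337 × (667.0 − 637.2)/(667.0 + 637.2) = 337 × 29.8/1304.2 ≈ 7.7 m/s.

7.7 m/s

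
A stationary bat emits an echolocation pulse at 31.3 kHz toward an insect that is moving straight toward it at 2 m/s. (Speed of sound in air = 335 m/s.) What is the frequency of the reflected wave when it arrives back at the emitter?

The insect first receives the wave as a moving observer: f₁ = f₀ · (v + u)/v = 31.3 × (335 + 2)/335 ≈ 31.5 kHz.
On reflection it acts as a source moving toward the stationary detector: f₂ = f₁ · v/(v − u) = 31.5 × 335/333 ≈ 31.7 kHz.
Equivalently f₂ = f₀ · (v + u)/(v − u).

31.7 kHz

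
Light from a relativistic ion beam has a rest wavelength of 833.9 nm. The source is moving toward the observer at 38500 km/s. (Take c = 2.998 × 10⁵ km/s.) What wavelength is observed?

β = v/c = 38500/299800 = 0.1284.
Relativistic Doppler for wavelength: λ' = λ₀ · √((1 − β)/(1 + β)).
λ' = 833.9 × √(0.8716/1.1284) = 833.9 × 0.87886 ≈ 732.9 nm.

732.9 nm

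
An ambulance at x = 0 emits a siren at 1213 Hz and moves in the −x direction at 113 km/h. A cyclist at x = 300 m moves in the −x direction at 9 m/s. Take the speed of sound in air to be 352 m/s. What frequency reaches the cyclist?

113 km/h = 31.39 m/s.
The observer lies on the +x side, so the source is heading away from the observer and the observer is heading toward the source.
General Doppler shift: f' = f · (v + v_o)/(v + v_s).
f' = 1213 × (352 + 9)/(352 + 31.39) = 1213 × 361/383.39 ≈ 1142 Hz.

1142 Hz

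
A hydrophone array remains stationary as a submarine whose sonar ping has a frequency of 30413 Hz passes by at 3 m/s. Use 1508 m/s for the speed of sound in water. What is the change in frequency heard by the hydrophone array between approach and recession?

Approaching: f₁ = f · v/(v − v_s) = 30413 × 1508/1505 ≈ 30474 Hz.
Receding: f₂ = f · v/(v + v_s) = 30413 × 1508/1511 ≈ 30353 Hz.
Drop: f₁ − f₂ = 2f·v·v_s/(v² − v_s²) = 2 × 30413 × 1508 × 3/(1508² − 3²) ≈ 121 Hz.

121 Hz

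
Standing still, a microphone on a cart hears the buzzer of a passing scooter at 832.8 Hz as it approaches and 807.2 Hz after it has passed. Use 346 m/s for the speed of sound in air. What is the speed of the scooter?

f₁/f₂ = (v + v_s)/(v − v_s), so v_s = v · (f₁ − f₂)/(f₁ + f₂).
v_s = 346 × (832.8 − 807.2)/(832.8 + 807.2) = 346 × 25.6/1640.0 ≈ 5.4 m/s.

5.4 m/s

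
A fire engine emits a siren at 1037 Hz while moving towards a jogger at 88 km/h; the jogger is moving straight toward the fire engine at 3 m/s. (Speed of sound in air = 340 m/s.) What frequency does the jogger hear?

88 km/h = 24.44 m/s.
With source approaching and observer approaching, f' = f · (v + v_o)/(v − v_s).
f' = 1037 × (340 + 3)/(340 − 24.44) = 1037 × 343/315.56 ≈ 1127 Hz.

1127 Hz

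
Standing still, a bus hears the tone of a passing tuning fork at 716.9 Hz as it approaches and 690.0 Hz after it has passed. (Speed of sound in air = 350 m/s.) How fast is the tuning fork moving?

6.7 m/s

f₁/f₂ = (v + v_s)/(v − v_s), so v_s = v · (f₁ − f₂)/(f₁ + f₂).
v_s = 350 × (716.9 − 690.0)/(716.9 + 690.0) = 350 × 26.9/1406.9 ≈ 6.7 m/s.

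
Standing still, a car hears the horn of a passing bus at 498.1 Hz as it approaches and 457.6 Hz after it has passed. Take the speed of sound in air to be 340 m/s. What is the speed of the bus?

14.4 m/s

f₁/f₂ = (v + v_s)/(v − v_s), so v_s = v · (f₁ − f₂)/(f₁ + f₂).
v_s = 340 × (498.1 − 457.6)/(498.1 + 457.6) = 340 × 40.5/955.7 ≈ 14.4 m/s.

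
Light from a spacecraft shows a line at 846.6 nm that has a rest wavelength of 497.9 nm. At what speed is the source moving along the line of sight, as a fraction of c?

λ'/λ₀ = 1.7003 > 1 (redshift), so the source is receding.
λ'/λ₀ = √((1 + β)/(1 − β)) for a receding source ⇒ β = (r² − 1)/(r² + 1) with r = λ'/λ₀.
β = (2.8912 − 1)/(2.8912 + 1) ≈ 0.486.

0.486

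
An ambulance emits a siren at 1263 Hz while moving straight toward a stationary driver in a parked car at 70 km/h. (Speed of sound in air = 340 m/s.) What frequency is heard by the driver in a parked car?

1340 Hz

70 km/h = 19.44 m/s.
Only the source moves, toward the listener, so f' = f · v/(v − v_s).
f' = 1263 × 340/(340 − 19.44) = 1263 × 340/320.6 ≈ 1340 Hz.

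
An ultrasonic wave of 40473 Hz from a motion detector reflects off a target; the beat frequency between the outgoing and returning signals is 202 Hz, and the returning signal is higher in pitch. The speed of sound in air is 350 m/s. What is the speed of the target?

0.87 m/s

Double Doppler shift off a moving reflector: f₂ = f₀ · (v + u)/(v − u) (u > 0 toward emitter).
Returning signal is higher, so f₂ = f₀ + Δf = 40473 + 202 = 40675 Hz.
Rearranging, u = v · (f₂ − f₀)/(f₂ + f₀) = 350 × 202/81148 ≈ 0.87 m/s.
So the target is moving at 0.87 m/s toward the emitter.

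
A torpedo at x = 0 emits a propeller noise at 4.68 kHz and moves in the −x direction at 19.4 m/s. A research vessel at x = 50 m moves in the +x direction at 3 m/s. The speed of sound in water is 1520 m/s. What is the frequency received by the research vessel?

4.61 kHz

The observer lies on the +x side, so the source is heading away from the observer and the observer is heading away from the source.
General Doppler shift: f' = f · (v − v_o)/(v + v_s).
f' = 4.68 × (1520 − 3)/(1520 + 19.4) = 4.68 × 1517/1539.4 ≈ 4.61 kHz.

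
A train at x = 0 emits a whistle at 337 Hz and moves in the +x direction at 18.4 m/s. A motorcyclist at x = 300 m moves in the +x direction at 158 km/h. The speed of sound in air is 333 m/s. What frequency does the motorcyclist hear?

158 km/h = 43.89 m/s.
The observer lies on the +x side, so the source is heading toward the observer and the observer is heading away from the source.
With source approaching and observer receding, f' = f · (v − v_o)/(v − v_s).
f' = 337 × (333 − 43.89)/(333 − 18.4) = 337 × 289.11/314.6 ≈ 310 Hz.

310 Hz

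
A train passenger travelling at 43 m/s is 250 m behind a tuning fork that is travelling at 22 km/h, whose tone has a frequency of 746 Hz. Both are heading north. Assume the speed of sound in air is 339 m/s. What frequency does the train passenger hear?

22 km/h = 6.111 m/s.
The train passenger is behind, so the tuning fork is moving away from it while the train passenger is moving toward the tuning fork.
With source receding and observer approaching, f' = f · (v + v_o)/(v + v_s).
f' = 746 × (339 + 43)/(339 + 6.111) = 746 × 382/345.11 ≈ 826 Hz.

826 Hz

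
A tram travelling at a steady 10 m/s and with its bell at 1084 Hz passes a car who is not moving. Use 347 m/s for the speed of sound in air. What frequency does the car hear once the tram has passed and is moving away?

1054 Hz

Receding: f₂ = f · v/(v + v_s) = 1084 × 347/357 ≈ 1054 Hz.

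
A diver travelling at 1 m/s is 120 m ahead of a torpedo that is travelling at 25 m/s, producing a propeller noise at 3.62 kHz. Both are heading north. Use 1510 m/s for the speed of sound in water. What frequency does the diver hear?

3.68 kHz

The diver is ahead, so the torpedo is moving toward it while the diver is moving away from the torpedo.
With source approaching and observer receding, f' = f · (v − v_o)/(v − v_s).
f' = 3.62 × (1510 − 1)/(1510 − 25) = 3.62 × 1509/1485 ≈ 3.68 kHz.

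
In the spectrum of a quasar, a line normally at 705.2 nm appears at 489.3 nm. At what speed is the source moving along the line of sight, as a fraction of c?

0.350c

λ'/λ₀ = 0.6938 < 1 (blueshift), so the source is approaching.
λ'/λ₀ = √((1 − β)/(1 + β)) for an approaching source ⇒ β = (1 − r²)/(1 + r²) with r = λ'/λ₀.
β = (1 − 0.4814)/(1 + 0.4814) ≈ 0.350.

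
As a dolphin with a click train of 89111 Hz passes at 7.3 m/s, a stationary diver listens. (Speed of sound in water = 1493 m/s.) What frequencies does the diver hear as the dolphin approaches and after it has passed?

Approaching: f₁ = f · v/(v − v_s) = 89111 × 1493/1485.7 ≈ 89549 Hz.
Receding: f₂ = f · v/(v + v_s) = 89111 × 1493/1500.3 ≈ 88677 Hz.

89549 Hz approaching; 88677 Hz receding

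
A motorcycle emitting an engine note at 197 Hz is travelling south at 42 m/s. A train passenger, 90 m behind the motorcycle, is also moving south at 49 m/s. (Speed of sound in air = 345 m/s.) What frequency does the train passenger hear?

The train passenger is behind, so the motorcycle is moving away from it while the train passenger is moving toward the motorcycle.
Both move, so f' = f · (v + v_o)/(v + v_s).
f' = 197 × (345 + 49)/(345 + 42) = 197 × 394/387 ≈ 201 Hz.

201 Hz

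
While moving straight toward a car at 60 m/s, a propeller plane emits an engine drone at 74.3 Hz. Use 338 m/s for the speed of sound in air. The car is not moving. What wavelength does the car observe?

3.74 m

With the source moving toward a stationary observer, f' = f · v/(v − v_s).
f' = 74.3 × 338/(338 − 60) ≈ 90 Hz.
λ' = v/f' = 338/90.336 ≈ 3.74 m.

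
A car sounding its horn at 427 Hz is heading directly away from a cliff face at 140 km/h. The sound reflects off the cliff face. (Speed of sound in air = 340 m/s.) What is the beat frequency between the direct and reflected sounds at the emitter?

88 Hz

140 km/h = 38.89 m/s.
The cliff face receives the sound from a moving source: f₁ = f₀ · v/(v + v_e) = 427 × 340/378.89 ≈ 383.2 Hz.
On the return leg the car is a moving observer: f₂ = f₁ · (v − v_e)/v = 383.2 × 301.11/340 ≈ 339.3 Hz.
Beat against the emitted tone: |f₂ − f₀| = 2v_e·f₀/(v + v_e) = 2 × 38.89 × 427/378.89 ≈ 88 Hz.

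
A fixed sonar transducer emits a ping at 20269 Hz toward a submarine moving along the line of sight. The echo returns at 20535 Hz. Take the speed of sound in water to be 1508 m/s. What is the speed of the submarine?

Double Doppler shift off a moving reflector: f₂ = f₀ · (v + u)/(v − u) (u > 0 toward emitter).
Rearranging, u = v · (f₂ − f₀)/(f₂ + f₀) = 1508 × 266/40804 ≈ 9.8 m/s.
So the submarine is moving at 9.8 m/s toward the emitter.

9.8 m/s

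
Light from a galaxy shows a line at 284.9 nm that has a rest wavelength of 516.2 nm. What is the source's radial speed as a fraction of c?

λ'/λ₀ = 0.5519 < 1 (blueshift), so the source is approaching.
λ'/λ₀ = √((1 − β)/(1 + β)) for an approaching source ⇒ β = (1 − r²)/(1 + r²) with r = λ'/λ₀.
β = (1 − 0.3046)/(1 + 0.3046) ≈ 0.533.

0.533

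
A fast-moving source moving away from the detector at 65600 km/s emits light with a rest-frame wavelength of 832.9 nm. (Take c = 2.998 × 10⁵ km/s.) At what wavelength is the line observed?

β = v/c = 65600/299800 = 0.2188.
Relativistic Doppler for wavelength: λ' = λ₀ · √((1 + β)/(1 − β)).
λ' = 832.9 × √(1.2188/0.7812) = 832.9 × 1.24908 ≈ 1040.4 nm.

1040.4 nm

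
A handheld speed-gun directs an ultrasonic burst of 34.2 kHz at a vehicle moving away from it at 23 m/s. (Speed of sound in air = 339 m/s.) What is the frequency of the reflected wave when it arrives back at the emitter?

29.9 kHz

The vehicle first receives the wave as a moving observer: f₁ = f₀ · (v − u)/v = 34.2 × (339 − 23)/339 ≈ 31.9 kHz.
On reflection it acts as a source moving away from the stationary detector: f₂ = f₁ · v/(v + u) = 31.9 × 339/362 ≈ 29.9 kHz.
Equivalently f₂ = f₀ · (v − u)/(v + u).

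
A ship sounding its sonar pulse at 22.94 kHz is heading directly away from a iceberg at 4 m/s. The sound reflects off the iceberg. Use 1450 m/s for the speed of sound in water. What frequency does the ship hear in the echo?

22.8 kHz

The iceberg receives the sound from a moving source: f₁ = f₀ · v/(v + v_e) = 22.94 × 1450/1454 ≈ 22.9 kHz.
On the return leg the ship is a moving observer: f₂ = f₁ · (v − v_e)/v = 22.9 × 1446/1450 ≈ 22.8 kHz.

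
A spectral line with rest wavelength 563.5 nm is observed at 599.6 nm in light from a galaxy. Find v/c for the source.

λ'/λ₀ = 1.0641 > 1 (redshift), so the source is receding.
λ'/λ₀ = √((1 + β)/(1 − β)) for a receding source ⇒ β = (r² − 1)/(r² + 1) with r = λ'/λ₀.
β = (1.1322 − 1)/(1.1322 + 1) ≈ 0.062.

0.062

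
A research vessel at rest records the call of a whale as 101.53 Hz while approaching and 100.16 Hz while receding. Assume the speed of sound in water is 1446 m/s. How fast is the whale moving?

f₁/f₂ = (v + v_s)/(v − v_s), so v_s = v · (f₁ − f₂)/(f₁ + f₂).
v_s = 1446 × (101.53 − 100.16)/(101.53 + 100.16) = 1446 × 1.37/201.69 ≈ 9.8 m/s.

9.8 m/s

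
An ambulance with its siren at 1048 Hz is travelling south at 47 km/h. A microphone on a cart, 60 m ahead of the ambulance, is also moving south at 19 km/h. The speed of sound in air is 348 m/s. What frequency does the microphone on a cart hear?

1072 Hz

47 km/h = 13.06 m/s; 19 km/h = 5.278 m/s.
The microphone on a cart is ahead, so the ambulance is moving toward it while the microphone on a cart is moving away from the ambulance.
Both move, so f' = f · (v − v_o)/(v − v_s).
f' = 1048 × (348 − 5.278)/(348 − 13.06) = 1048 × 342.72/334.94 ≈ 1072 Hz.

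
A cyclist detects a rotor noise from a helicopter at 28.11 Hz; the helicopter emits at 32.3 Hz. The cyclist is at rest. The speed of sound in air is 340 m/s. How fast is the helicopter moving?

51 m/s

f' < f, so the helicopter is receding.
f' = f · v/(v + v_s) ⇒ v_s = v · |1 − f/f'|.
v_s = 340 × |1 − 32.3/28.11| = 340 × 0.1491 ≈ 51 m/s.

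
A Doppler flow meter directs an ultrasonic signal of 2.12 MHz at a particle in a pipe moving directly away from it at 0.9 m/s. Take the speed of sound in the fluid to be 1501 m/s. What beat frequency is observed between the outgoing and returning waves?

At the particle in a pipe (a moving observer), f₁ = f₀ · (v − u)/v = 2.12 × 1500.1/1501 ≈ 2.11873 MHz.
On reflection it acts as a source moving away from the stationary detector: f₂ = f₁ · v/(v + u) = 2.11873 × 1501/1501.9 ≈ 2.11746 MHz.
Beat frequency (with f₀ = 2120000 Hz): |f₂ − f₀| = 2u·f₀/(v + u) = 2 × 0.9 × 2120000/1501.9 ≈ 2541 Hz.

2541 Hz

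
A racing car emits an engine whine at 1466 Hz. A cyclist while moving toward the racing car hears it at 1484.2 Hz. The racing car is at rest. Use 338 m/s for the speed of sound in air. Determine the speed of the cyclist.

4.2 m/s

f' = f · (v + v_o)/v ⇒ v_o = v · |f'/f − 1|.
v_o = 338 × |1484.2/1466 − 1| = 338 × 0.01241 ≈ 4.2 m/s.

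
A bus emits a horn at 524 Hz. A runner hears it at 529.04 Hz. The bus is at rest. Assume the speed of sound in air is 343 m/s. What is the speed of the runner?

f' > f, so the runner is approaching.
f' = f · (v + v_o)/v ⇒ v_o = v · |f'/f − 1|.
v_o = 343 × |529.04/524 − 1| = 343 × 0.009618 ≈ 3.3 m/s.

3.3 m/s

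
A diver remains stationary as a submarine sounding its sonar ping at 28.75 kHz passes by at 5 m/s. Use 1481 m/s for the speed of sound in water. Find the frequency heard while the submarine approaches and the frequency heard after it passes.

28.8 kHz approaching; 28.7 kHz receding

Approaching: f₁ = f · v/(v − v_s) = 28.75 × 1481/1476 ≈ 28.8 kHz.
Receding: f₂ = f · v/(v + v_s) = 28.75 × 1481/1486 ≈ 28.7 kHz.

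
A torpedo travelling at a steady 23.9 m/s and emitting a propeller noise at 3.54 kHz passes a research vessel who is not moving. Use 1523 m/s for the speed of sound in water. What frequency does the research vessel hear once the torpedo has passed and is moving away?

Receding: f₂ = f · v/(v + v_s) = 3.54 × 1523/1546.9 ≈ 3.49 kHz.

3.49 kHz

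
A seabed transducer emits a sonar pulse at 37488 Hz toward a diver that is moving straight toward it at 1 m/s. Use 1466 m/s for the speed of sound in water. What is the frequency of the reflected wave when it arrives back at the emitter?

The diver first receives the wave as a moving observer: f₁ = f₀ · (v + u)/v = 37488 × (1466 + 1)/1466 ≈ 37514 Hz.
The reflection then acts as a moving source: f₂ = f₁ · v/(v − u) ≈ 37539 Hz.

37539 Hz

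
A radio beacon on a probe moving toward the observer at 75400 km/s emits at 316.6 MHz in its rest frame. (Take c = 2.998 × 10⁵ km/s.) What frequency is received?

β = v/c = 75400/299800 = 0.2515.
Relativistic Doppler for frequency: f' = f₀ · √((1 + β)/(1 − β)).
f' = 316.6 × √(1.2515/0.7485) = 316.6 × 1.29306 ≈ 409.4 MHz.

409.4 MHz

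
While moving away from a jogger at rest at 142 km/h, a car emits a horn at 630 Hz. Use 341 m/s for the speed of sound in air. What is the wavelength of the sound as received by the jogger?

142 km/h = 39.44 m/s.
Only the source moves, away from the listener, so f' = f · v/(v + v_s).
f' = 630 × 341/(341 + 39.44) ≈ 565 Hz.
λ' = v/f' = 341/564.682 ≈ 60.4 cm.

60.4 cm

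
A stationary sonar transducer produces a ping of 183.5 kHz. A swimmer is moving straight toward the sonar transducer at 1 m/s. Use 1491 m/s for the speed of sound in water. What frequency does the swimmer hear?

Only the observer moves, toward the source, so f' = f · (v + v_o)/v.
f' = 183.5 × (1491 + 1)/1491 = 183.5 × 1492/1491 ≈ 183.6 kHz.

183.6 kHz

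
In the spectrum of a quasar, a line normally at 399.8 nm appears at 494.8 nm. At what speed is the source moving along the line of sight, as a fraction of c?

0.210c

λ'/λ₀ = 1.2376 > 1 (redshift), so the source is receding.
λ'/λ₀ = √((1 + β)/(1 − β)) for a receding source ⇒ β = (r² − 1)/(r² + 1) with r = λ'/λ₀.
β = (1.5317 − 1)/(1.5317 + 1) ≈ 0.210.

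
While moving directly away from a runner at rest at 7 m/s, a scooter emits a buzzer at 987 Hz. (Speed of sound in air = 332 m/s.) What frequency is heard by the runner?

Only the source moves, away from the listener, so f' = f · v/(v + v_s).
f' = 987 × 332/(332 + 7) = 987 × 332/339 ≈ 967 Hz.

967 Hz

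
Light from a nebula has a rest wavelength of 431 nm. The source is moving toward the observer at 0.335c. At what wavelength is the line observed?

304.2 nm

Relativistic Doppler for wavelength: λ' = λ₀ · √((1 − β)/(1 + β)).
λ' = 431 × √(0.6650/1.3350) = 431 × 0.70578 ≈ 304.2 nm.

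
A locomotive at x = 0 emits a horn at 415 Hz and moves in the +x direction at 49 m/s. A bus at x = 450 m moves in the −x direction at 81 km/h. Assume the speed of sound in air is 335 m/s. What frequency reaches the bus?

519 Hz

81 km/h = 22.5 m/s.
The observer lies on the +x side, so the source is heading toward the observer and the observer is heading toward the source.
With source approaching and observer approaching, f' = f · (v + v_o)/(v − v_s).
f' = 415 × (335 + 22.5)/(335 − 49) = 415 × 357.5/286 ≈ 519 Hz.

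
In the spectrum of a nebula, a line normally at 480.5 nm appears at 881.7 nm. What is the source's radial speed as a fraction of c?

λ'/λ₀ = 1.8350 > 1 (redshift), so the source is receding.
λ'/λ₀ = √((1 + β)/(1 − β)) for a receding source ⇒ β = (r² − 1)/(r² + 1) with r = λ'/λ₀.
β = (3.3671 − 1)/(3.3671 + 1) ≈ 0.542.

0.542c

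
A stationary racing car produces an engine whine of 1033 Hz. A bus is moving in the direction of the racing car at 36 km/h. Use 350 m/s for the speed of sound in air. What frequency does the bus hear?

36 km/h = 10 m/s.
Moving observer, stationary source: f' = f · (v + v_o)/v.
f' = 1033 × (350 + 10)/350 = 1033 × 360/350 ≈ 1063 Hz.

1063 Hz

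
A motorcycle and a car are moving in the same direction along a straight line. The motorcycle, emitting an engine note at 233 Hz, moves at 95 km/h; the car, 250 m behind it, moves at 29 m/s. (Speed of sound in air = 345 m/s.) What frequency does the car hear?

95 km/h = 26.39 m/s.
The car is behind, so the motorcycle is moving away from it while the car is moving toward the motorcycle.
With source receding and observer approaching, f' = f · (v + v_o)/(v + v_s).
f' = 233 × (345 + 29)/(345 + 26.39) = 233 × 374/371.39 ≈ 235 Hz.

235 Hz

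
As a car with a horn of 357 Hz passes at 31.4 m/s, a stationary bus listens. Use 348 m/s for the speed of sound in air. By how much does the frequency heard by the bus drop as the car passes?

Approaching: f₁ = f · v/(v − v_s) = 357 × 348/316.6 ≈ 392.4 Hz.
Receding: f₂ = f · v/(v + v_s) = 357 × 348/379.4 ≈ 327.5 Hz.
Drop: f₁ − f₂ = 2f·v·v_s/(v² − v_s²) = 2 × 357 × 348 × 31.4/(348² − 31.4²) ≈ 65.0 Hz.

65.0 Hz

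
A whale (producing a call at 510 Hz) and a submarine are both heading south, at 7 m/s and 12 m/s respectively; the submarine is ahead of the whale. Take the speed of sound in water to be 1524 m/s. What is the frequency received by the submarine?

508 Hz

The submarine is ahead, so the whale is moving toward it while the submarine is moving away from the whale.
General Doppler shift: f' = f · (v − v_o)/(v − v_s).
f' = 510 × (1524 − 12)/(1524 − 7) = 510 × 1512/1517 ≈ 508 Hz.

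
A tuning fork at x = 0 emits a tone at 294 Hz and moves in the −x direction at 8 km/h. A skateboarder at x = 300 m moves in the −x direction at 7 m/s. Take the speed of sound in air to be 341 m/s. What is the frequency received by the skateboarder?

298 Hz

8 km/h = 2.222 m/s.
The observer lies on the +x side, so the source is heading away from the observer and the observer is heading toward the source.
Both move, so f' = f · (v + v_o)/(v + v_s).
f' = 294 × (341 + 7)/(341 + 2.222) = 294 × 348/343.22 ≈ 298 Hz.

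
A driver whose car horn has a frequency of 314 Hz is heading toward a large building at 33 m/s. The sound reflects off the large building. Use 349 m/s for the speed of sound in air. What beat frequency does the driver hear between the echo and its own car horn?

66 Hz

The large building receives the sound from a moving source: f₁ = f₀ · v/(v − v_e) = 314 × 349/316 ≈ 346.8 Hz.
On the return leg the driver is a moving observer: f₂ = f₁ · (v + v_e)/v = 346.8 × 382/349 ≈ 379.6 Hz.
Beat against the emitted tone: |f₂ − f₀| = 2v_e·f₀/(v − v_e) = 2 × 33 × 314/316 ≈ 66 Hz.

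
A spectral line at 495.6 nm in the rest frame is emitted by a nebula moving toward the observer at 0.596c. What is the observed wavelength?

249.3 nm

Relativistic Doppler for wavelength: λ' = λ₀ · √((1 − β)/(1 + β)).
λ' = 495.6 × √(0.4040/1.5960) = 495.6 × 0.50312 ≈ 249.3 nm.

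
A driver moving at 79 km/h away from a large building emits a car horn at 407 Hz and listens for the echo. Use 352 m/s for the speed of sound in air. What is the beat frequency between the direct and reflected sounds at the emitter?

47.8 Hz

79 km/h = 21.94 m/s.
The large building receives the sound from a moving source: f₁ = f₀ · v/(v + v_e) = 407 × 352/373.94 ≈ 383.1 Hz.
On the return leg the driver is a moving observer: f₂ = f₁ · (v − v_e)/v = 383.1 × 330.06/352 ≈ 359.2 Hz.
Beat against the emitted tone: |f₂ − f₀| = 2v_e·f₀/(v + v_e) = 2 × 21.94 × 407/373.94 ≈ 47.8 Hz.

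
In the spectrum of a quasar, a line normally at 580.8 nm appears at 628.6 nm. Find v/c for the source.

0.079

λ'/λ₀ = 1.0823 > 1 (redshift), so the source is receding.
λ'/λ₀ = √((1 + β)/(1 − β)) for a receding source ⇒ β = (r² − 1)/(r² + 1) with r = λ'/λ₀.
β = (1.1714 − 1)/(1.1714 + 1) ≈ 0.079.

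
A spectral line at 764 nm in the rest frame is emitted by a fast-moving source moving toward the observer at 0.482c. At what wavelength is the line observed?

451.7 nm

Relativistic Doppler for wavelength: λ' = λ₀ · √((1 − β)/(1 + β)).
λ' = 764 × √(0.5180/1.4820) = 764 × 0.59121 ≈ 451.7 nm.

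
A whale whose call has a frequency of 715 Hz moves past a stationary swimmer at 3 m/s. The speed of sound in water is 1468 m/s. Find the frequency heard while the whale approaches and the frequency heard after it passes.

716 Hz approaching; 714 Hz receding

Approaching: f₁ = f · v/(v − v_s) = 715 × 1468/1465 ≈ 716 Hz.
Receding: f₂ = f · v/(v + v_s) = 715 × 1468/1471 ≈ 714 Hz.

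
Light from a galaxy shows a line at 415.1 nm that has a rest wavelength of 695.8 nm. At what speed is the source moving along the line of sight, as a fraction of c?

λ'/λ₀ = 0.5966 < 1 (blueshift), so the source is approaching.
λ'/λ₀ = √((1 − β)/(1 + β)) for an approaching source ⇒ β = (1 − r²)/(1 + r²) with r = λ'/λ₀.
β = (1 − 0.3559)/(1 + 0.3559) ≈ 0.475.

0.475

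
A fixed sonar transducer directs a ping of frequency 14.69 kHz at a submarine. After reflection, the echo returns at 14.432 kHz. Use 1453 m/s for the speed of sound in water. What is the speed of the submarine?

12.9 m/s

Double Doppler shift off a moving reflector: f₂ = f₀ · (v + u)/(v − u) (u > 0 toward emitter).
Rearranging, u = v · (f₂ − f₀)/(f₂ + f₀) = 1453 × -0.258/29.122 ≈ -12.9 m/s.
So the submarine is moving at 12.9 m/s away from the emitter.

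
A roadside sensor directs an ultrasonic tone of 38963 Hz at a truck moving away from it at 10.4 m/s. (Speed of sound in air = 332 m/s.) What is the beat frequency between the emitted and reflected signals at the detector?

The truck first receives the wave as a moving observer: f₁ = f₀ · (v − u)/v = 38963 × (332 − 10.4)/332 ≈ 37742 Hz.
On reflection it acts as a source moving away from the stationary detector: f₂ = f₁ · v/(v + u) = 37742 × 332/342.4 ≈ 36596 Hz.
Equivalently f₂ = f₀ · (v − u)/(v + u).
Beat frequency: |f₂ − f₀| = 2u·f₀/(v + u) = 2 × 10.4 × 38963/342.4 ≈ 2367 Hz.

2367 Hz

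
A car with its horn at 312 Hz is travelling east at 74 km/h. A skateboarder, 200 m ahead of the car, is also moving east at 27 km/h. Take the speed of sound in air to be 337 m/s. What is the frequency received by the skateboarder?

74 km/h = 20.56 m/s; 27 km/h = 7.5 m/s.
The skateboarder is ahead, so the car is moving toward it while the skateboarder is moving away from the car.
General Doppler shift: f' = f · (v − v_o)/(v − v_s).
f' = 312 × (337 − 7.5)/(337 − 20.56) = 312 × 329.5/316.44 ≈ 325 Hz.

325 Hz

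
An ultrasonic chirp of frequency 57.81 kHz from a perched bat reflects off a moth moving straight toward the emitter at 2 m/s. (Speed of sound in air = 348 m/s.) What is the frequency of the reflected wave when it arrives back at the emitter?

58.5 kHz

The moth first receives the wave as a moving observer: f₁ = f₀ · (v + u)/v = 57.81 × (348 + 2)/348 ≈ 58.1 kHz.
On reflection it acts as a source moving toward the stationary detector: f₂ = f₁ · v/(v − u) = 58.1 × 348/346 ≈ 58.5 kHz.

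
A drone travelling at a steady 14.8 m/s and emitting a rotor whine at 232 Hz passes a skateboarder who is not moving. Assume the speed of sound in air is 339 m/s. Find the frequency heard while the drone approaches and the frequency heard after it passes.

Approaching: f₁ = f · v/(v − v_s) = 232 × 339/324.2 ≈ 243 Hz.
Receding: f₂ = f · v/(v + v_s) = 232 × 339/353.8 ≈ 222 Hz.

243 Hz approaching; 222 Hz receding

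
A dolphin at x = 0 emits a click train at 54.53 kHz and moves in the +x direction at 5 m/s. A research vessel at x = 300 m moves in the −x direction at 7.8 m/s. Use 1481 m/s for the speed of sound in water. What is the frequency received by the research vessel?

55.0 kHz

The observer lies on the +x side, so the source is heading toward the observer and the observer is heading toward the source.
Both move, so f' = f · (v + v_o)/(v − v_s).
f' = 54.53 × (1481 + 7.8)/(1481 − 5) = 54.53 × 1488.8/1476 ≈ 55.0 kHz.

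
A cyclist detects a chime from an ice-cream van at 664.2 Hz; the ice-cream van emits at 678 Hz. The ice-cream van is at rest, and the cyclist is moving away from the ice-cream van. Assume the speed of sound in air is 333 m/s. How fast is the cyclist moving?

6.8 m/s

f' = f · (v − v_o)/v ⇒ v_o = v · |f'/f − 1|.
v_o = 333 × |664.2/678 − 1| = 333 × 0.02035 ≈ 6.8 m/s.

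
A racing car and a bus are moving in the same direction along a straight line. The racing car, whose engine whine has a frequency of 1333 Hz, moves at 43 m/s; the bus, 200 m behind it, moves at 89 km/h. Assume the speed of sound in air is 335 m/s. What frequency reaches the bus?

1269 Hz

89 km/h = 24.72 m/s.
The bus is behind, so the racing car is moving away from it while the bus is moving toward the racing car.
General Doppler shift: f' = f · (v + v_o)/(v + v_s).
f' = 1333 × (335 + 24.72)/(335 + 43) = 1333 × 359.72/378 ≈ 1269 Hz.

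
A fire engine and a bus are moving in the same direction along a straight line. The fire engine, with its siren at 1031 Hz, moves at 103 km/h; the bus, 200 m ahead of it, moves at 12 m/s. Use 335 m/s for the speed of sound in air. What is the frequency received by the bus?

103 km/h = 28.61 m/s.
The bus is ahead, so the fire engine is moving toward it while the bus is moving away from the fire engine.
Both move, so f' = f · (v − v_o)/(v − v_s).
f' = 1031 × (335 − 12)/(335 − 28.61) = 1031 × 323/306.39 ≈ 1087 Hz.

1087 Hz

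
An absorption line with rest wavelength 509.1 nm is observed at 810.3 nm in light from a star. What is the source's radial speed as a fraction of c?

0.434

λ'/λ₀ = 1.5916 > 1 (redshift), so the source is receding.
λ'/λ₀ = √((1 + β)/(1 − β)) for a receding source ⇒ β = (r² − 1)/(r² + 1) with r = λ'/λ₀.
β = (2.5333 − 1)/(2.5333 + 1) ≈ 0.434.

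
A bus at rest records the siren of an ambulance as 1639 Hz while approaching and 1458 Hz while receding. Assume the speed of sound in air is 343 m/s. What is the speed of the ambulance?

20.0 m/s

f₁/f₂ = (v + v_s)/(v − v_s), so v_s = v · (f₁ − f₂)/(f₁ + f₂).
v_s = 343 × (1639 − 1458)/(1639 + 1458) = 343 × 181/3097 ≈ 20.0 m/s.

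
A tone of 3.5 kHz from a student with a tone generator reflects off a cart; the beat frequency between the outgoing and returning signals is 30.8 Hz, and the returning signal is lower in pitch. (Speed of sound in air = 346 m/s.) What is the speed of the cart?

1.53 m/s

Double Doppler shift off a moving reflector: f₂ = f₀ · (v + u)/(v − u) (u > 0 toward emitter).
Returning signal is lower, so f₂ = f₀ − Δf = 3500 − 30.8 = 3469.2 Hz.
Rearranging, u = v · (f₂ − f₀)/(f₂ + f₀) = 346 × -30.8/6969.2 ≈ -1.53 m/s.
So the cart is moving at 1.53 m/s away from the emitter.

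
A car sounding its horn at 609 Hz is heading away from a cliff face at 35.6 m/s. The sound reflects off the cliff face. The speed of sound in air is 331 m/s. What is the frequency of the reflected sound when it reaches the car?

The cliff face receives the sound from a moving source: f₁ = f₀ · v/(v + v_e) = 609 × 331/366.6 ≈ 550 Hz.
On the return leg the car is a moving observer: f₂ = f₁ · (v − v_e)/v = 550 × 295.4/331 ≈ 491 Hz.
Equivalently f₂ = f₀ · (v − v_e)/(v + v_e).

491 Hz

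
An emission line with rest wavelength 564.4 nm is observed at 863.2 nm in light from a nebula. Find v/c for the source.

λ'/λ₀ = 1.5294 > 1 (redshift), so the source is receding.
λ'/λ₀ = √((1 + β)/(1 − β)) for a receding source ⇒ β = (r² − 1)/(r² + 1) with r = λ'/λ₀.
β = (2.3391 − 1)/(2.3391 + 1) ≈ 0.401.

0.401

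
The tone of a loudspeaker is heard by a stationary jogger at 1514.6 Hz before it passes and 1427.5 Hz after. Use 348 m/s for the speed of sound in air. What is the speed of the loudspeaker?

f₁/f₂ = (v + v_s)/(v − v_s), so v_s = v · (f₁ − f₂)/(f₁ + f₂).
v_s = 348 × (1514.6 − 1427.5)/(1514.6 + 1427.5) = 348 × 87.1/2942.1 ≈ 10.3 m/s.

10.3 m/s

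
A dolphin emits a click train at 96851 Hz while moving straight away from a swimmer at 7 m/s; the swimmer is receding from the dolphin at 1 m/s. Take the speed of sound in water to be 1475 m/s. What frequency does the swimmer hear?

With source receding and observer receding, f' = f · (v − v_o)/(v + v_s).
f' = 96851 × (1475 − 1)/(1475 + 7) = 96851 × 1474/1482 ≈ 96328 Hz.

96328 Hz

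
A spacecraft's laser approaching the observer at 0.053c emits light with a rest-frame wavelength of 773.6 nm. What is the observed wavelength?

Relativistic Doppler for wavelength: λ' = λ₀ · √((1 − β)/(1 + β)).
λ' = 773.6 × √(0.9470/1.0530) = 773.6 × 0.94833 ≈ 733.6 nm.

733.6 nm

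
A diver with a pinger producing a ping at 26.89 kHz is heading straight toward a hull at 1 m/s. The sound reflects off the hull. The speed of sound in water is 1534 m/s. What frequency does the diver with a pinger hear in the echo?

26.9 kHz

The hull receives the sound from a moving source: f₁ = f₀ · v/(v − v_e) = 26.89 × 1534/1533 ≈ 26.9 kHz.
On the return leg the diver with a pinger is a moving observer: f₂ = f₁ · (v + v_e)/v = 26.9 × 1535/1534 ≈ 26.9 kHz.
Equivalently f₂ = f₀ · (v + v_e)/(v − v_e).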